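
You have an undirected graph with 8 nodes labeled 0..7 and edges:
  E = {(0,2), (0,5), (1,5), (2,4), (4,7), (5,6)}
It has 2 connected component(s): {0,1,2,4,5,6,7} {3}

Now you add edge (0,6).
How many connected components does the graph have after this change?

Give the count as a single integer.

Initial component count: 2
Add (0,6): endpoints already in same component. Count unchanged: 2.
New component count: 2

Answer: 2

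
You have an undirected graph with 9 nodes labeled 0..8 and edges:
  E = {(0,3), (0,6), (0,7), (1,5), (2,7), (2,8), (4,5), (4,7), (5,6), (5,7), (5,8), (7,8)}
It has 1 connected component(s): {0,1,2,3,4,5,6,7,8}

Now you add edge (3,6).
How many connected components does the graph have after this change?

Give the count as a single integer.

Answer: 1

Derivation:
Initial component count: 1
Add (3,6): endpoints already in same component. Count unchanged: 1.
New component count: 1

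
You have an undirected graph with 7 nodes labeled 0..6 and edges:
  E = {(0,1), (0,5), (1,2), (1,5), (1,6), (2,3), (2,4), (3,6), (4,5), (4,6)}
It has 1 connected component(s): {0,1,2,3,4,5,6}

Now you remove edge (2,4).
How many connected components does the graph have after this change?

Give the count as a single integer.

Initial component count: 1
Remove (2,4): not a bridge. Count unchanged: 1.
  After removal, components: {0,1,2,3,4,5,6}
New component count: 1

Answer: 1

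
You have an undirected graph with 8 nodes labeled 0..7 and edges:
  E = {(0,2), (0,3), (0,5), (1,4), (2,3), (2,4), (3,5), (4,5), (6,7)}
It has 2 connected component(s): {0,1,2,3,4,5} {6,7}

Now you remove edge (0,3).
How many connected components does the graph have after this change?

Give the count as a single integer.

Answer: 2

Derivation:
Initial component count: 2
Remove (0,3): not a bridge. Count unchanged: 2.
  After removal, components: {0,1,2,3,4,5} {6,7}
New component count: 2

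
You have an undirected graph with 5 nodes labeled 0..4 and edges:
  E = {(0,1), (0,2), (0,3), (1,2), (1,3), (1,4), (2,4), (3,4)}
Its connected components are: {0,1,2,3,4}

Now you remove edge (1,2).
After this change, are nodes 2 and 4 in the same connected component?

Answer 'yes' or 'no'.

Initial components: {0,1,2,3,4}
Removing edge (1,2): not a bridge — component count unchanged at 1.
New components: {0,1,2,3,4}
Are 2 and 4 in the same component? yes

Answer: yes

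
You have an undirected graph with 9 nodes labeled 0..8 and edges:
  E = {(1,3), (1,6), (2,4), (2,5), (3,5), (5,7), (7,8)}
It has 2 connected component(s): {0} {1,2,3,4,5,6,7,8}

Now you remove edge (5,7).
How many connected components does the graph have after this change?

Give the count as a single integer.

Answer: 3

Derivation:
Initial component count: 2
Remove (5,7): it was a bridge. Count increases: 2 -> 3.
  After removal, components: {0} {1,2,3,4,5,6} {7,8}
New component count: 3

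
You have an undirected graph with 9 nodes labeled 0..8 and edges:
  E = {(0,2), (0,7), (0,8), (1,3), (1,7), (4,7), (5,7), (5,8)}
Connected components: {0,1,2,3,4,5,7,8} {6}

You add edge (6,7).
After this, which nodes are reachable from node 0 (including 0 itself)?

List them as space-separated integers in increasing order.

Answer: 0 1 2 3 4 5 6 7 8

Derivation:
Before: nodes reachable from 0: {0,1,2,3,4,5,7,8}
Adding (6,7): merges 0's component with another. Reachability grows.
After: nodes reachable from 0: {0,1,2,3,4,5,6,7,8}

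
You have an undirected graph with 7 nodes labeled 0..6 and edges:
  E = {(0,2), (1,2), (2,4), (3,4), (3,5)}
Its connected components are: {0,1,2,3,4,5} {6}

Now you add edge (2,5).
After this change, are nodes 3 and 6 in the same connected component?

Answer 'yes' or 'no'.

Initial components: {0,1,2,3,4,5} {6}
Adding edge (2,5): both already in same component {0,1,2,3,4,5}. No change.
New components: {0,1,2,3,4,5} {6}
Are 3 and 6 in the same component? no

Answer: no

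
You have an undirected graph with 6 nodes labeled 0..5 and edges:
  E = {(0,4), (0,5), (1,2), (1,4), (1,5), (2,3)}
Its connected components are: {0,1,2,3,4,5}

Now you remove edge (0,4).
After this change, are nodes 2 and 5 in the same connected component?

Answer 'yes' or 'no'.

Initial components: {0,1,2,3,4,5}
Removing edge (0,4): not a bridge — component count unchanged at 1.
New components: {0,1,2,3,4,5}
Are 2 and 5 in the same component? yes

Answer: yes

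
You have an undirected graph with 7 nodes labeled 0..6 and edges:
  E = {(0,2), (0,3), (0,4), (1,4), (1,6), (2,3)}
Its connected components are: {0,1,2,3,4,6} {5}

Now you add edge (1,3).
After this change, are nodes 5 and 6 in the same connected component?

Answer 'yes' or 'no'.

Answer: no

Derivation:
Initial components: {0,1,2,3,4,6} {5}
Adding edge (1,3): both already in same component {0,1,2,3,4,6}. No change.
New components: {0,1,2,3,4,6} {5}
Are 5 and 6 in the same component? no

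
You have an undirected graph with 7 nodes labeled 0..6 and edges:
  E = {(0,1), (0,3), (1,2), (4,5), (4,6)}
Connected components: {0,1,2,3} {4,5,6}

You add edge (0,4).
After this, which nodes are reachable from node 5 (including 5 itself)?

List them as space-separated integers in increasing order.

Answer: 0 1 2 3 4 5 6

Derivation:
Before: nodes reachable from 5: {4,5,6}
Adding (0,4): merges 5's component with another. Reachability grows.
After: nodes reachable from 5: {0,1,2,3,4,5,6}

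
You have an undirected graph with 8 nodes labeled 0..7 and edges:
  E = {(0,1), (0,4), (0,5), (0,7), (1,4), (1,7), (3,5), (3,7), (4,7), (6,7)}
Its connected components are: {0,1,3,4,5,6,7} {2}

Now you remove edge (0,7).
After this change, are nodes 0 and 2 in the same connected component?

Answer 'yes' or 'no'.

Initial components: {0,1,3,4,5,6,7} {2}
Removing edge (0,7): not a bridge — component count unchanged at 2.
New components: {0,1,3,4,5,6,7} {2}
Are 0 and 2 in the same component? no

Answer: no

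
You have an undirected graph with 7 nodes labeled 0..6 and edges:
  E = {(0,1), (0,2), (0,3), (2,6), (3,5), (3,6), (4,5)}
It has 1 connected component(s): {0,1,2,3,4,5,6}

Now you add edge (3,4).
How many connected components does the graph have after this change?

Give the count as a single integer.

Answer: 1

Derivation:
Initial component count: 1
Add (3,4): endpoints already in same component. Count unchanged: 1.
New component count: 1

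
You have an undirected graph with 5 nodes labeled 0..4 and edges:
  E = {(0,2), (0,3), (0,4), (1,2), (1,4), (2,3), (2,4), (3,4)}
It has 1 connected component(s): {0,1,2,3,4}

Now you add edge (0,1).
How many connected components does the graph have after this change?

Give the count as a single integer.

Answer: 1

Derivation:
Initial component count: 1
Add (0,1): endpoints already in same component. Count unchanged: 1.
New component count: 1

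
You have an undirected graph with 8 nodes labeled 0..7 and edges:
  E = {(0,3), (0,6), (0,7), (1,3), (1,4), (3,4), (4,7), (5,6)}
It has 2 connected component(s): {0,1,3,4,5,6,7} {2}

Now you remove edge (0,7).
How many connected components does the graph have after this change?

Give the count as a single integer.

Initial component count: 2
Remove (0,7): not a bridge. Count unchanged: 2.
  After removal, components: {0,1,3,4,5,6,7} {2}
New component count: 2

Answer: 2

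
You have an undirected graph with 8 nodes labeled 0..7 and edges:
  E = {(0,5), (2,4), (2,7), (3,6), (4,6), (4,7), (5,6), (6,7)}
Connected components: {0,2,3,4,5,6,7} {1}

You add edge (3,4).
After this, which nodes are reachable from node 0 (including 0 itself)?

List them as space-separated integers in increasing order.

Before: nodes reachable from 0: {0,2,3,4,5,6,7}
Adding (3,4): both endpoints already in same component. Reachability from 0 unchanged.
After: nodes reachable from 0: {0,2,3,4,5,6,7}

Answer: 0 2 3 4 5 6 7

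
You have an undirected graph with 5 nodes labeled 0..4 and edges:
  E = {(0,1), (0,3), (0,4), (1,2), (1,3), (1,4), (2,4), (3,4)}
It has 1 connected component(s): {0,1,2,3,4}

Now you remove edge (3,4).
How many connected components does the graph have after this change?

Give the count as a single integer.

Initial component count: 1
Remove (3,4): not a bridge. Count unchanged: 1.
  After removal, components: {0,1,2,3,4}
New component count: 1

Answer: 1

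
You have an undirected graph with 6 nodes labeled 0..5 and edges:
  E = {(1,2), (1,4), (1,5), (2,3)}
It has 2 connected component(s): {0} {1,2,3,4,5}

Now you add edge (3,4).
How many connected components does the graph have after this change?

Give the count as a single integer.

Answer: 2

Derivation:
Initial component count: 2
Add (3,4): endpoints already in same component. Count unchanged: 2.
New component count: 2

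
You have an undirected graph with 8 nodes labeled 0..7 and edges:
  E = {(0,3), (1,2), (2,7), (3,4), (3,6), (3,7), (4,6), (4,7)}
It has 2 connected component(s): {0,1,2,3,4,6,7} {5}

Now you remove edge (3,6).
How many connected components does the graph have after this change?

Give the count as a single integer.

Initial component count: 2
Remove (3,6): not a bridge. Count unchanged: 2.
  After removal, components: {0,1,2,3,4,6,7} {5}
New component count: 2

Answer: 2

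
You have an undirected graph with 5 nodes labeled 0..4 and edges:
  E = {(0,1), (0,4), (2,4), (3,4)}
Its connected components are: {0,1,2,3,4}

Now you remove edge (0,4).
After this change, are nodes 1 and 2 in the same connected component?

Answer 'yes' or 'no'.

Answer: no

Derivation:
Initial components: {0,1,2,3,4}
Removing edge (0,4): it was a bridge — component count 1 -> 2.
New components: {0,1} {2,3,4}
Are 1 and 2 in the same component? no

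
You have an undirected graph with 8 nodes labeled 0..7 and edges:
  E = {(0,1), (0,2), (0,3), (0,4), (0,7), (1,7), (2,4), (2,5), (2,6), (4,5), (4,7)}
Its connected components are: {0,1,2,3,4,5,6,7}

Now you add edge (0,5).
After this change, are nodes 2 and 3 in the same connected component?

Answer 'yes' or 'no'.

Initial components: {0,1,2,3,4,5,6,7}
Adding edge (0,5): both already in same component {0,1,2,3,4,5,6,7}. No change.
New components: {0,1,2,3,4,5,6,7}
Are 2 and 3 in the same component? yes

Answer: yes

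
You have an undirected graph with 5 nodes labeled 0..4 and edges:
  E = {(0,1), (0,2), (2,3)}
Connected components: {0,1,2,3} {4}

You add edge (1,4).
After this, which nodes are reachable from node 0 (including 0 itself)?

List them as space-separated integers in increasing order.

Before: nodes reachable from 0: {0,1,2,3}
Adding (1,4): merges 0's component with another. Reachability grows.
After: nodes reachable from 0: {0,1,2,3,4}

Answer: 0 1 2 3 4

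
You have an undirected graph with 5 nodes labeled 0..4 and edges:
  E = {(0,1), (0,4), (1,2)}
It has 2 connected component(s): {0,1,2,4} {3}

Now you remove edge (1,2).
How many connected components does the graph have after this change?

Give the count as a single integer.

Answer: 3

Derivation:
Initial component count: 2
Remove (1,2): it was a bridge. Count increases: 2 -> 3.
  After removal, components: {0,1,4} {2} {3}
New component count: 3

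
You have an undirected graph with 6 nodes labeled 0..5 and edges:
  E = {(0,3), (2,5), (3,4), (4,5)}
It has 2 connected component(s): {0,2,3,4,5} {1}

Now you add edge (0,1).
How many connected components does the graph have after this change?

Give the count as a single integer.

Initial component count: 2
Add (0,1): merges two components. Count decreases: 2 -> 1.
New component count: 1

Answer: 1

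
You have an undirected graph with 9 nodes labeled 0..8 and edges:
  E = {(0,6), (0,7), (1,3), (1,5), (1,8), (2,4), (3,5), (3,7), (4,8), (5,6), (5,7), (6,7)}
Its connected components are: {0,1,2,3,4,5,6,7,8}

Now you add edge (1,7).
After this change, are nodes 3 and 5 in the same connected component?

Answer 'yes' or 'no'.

Answer: yes

Derivation:
Initial components: {0,1,2,3,4,5,6,7,8}
Adding edge (1,7): both already in same component {0,1,2,3,4,5,6,7,8}. No change.
New components: {0,1,2,3,4,5,6,7,8}
Are 3 and 5 in the same component? yes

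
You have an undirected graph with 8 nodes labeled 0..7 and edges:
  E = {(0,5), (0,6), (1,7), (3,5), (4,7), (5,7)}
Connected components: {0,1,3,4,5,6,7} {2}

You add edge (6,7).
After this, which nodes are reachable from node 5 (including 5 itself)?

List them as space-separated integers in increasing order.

Before: nodes reachable from 5: {0,1,3,4,5,6,7}
Adding (6,7): both endpoints already in same component. Reachability from 5 unchanged.
After: nodes reachable from 5: {0,1,3,4,5,6,7}

Answer: 0 1 3 4 5 6 7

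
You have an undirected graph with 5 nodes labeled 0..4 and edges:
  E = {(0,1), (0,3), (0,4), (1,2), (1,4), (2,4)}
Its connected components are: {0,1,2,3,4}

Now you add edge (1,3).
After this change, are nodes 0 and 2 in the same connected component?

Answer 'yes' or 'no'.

Initial components: {0,1,2,3,4}
Adding edge (1,3): both already in same component {0,1,2,3,4}. No change.
New components: {0,1,2,3,4}
Are 0 and 2 in the same component? yes

Answer: yes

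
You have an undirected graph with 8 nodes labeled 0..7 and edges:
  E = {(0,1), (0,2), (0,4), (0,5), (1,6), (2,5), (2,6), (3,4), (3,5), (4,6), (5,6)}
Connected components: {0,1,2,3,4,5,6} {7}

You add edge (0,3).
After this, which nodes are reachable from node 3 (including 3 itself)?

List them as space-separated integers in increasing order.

Before: nodes reachable from 3: {0,1,2,3,4,5,6}
Adding (0,3): both endpoints already in same component. Reachability from 3 unchanged.
After: nodes reachable from 3: {0,1,2,3,4,5,6}

Answer: 0 1 2 3 4 5 6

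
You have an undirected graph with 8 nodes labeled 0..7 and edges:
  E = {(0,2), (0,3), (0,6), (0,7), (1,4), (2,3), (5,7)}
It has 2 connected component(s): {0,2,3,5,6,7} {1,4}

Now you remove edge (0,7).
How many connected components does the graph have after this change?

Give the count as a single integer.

Answer: 3

Derivation:
Initial component count: 2
Remove (0,7): it was a bridge. Count increases: 2 -> 3.
  After removal, components: {0,2,3,6} {1,4} {5,7}
New component count: 3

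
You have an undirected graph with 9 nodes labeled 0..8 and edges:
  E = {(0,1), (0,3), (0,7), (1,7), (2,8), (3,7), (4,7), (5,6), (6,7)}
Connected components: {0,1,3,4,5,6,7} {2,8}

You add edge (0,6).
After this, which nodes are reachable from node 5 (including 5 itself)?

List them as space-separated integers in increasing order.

Answer: 0 1 3 4 5 6 7

Derivation:
Before: nodes reachable from 5: {0,1,3,4,5,6,7}
Adding (0,6): both endpoints already in same component. Reachability from 5 unchanged.
After: nodes reachable from 5: {0,1,3,4,5,6,7}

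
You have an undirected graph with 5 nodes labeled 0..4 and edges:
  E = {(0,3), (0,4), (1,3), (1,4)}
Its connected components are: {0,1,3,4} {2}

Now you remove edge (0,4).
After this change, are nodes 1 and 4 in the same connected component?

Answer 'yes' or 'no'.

Answer: yes

Derivation:
Initial components: {0,1,3,4} {2}
Removing edge (0,4): not a bridge — component count unchanged at 2.
New components: {0,1,3,4} {2}
Are 1 and 4 in the same component? yes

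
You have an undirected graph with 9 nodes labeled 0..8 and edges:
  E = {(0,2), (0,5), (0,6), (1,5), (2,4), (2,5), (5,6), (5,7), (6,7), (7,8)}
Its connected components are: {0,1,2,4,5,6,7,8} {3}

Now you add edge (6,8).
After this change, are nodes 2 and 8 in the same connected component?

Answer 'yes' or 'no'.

Answer: yes

Derivation:
Initial components: {0,1,2,4,5,6,7,8} {3}
Adding edge (6,8): both already in same component {0,1,2,4,5,6,7,8}. No change.
New components: {0,1,2,4,5,6,7,8} {3}
Are 2 and 8 in the same component? yes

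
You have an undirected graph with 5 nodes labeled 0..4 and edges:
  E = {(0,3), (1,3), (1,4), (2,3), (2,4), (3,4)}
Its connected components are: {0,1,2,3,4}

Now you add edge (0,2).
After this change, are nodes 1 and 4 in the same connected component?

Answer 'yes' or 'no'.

Answer: yes

Derivation:
Initial components: {0,1,2,3,4}
Adding edge (0,2): both already in same component {0,1,2,3,4}. No change.
New components: {0,1,2,3,4}
Are 1 and 4 in the same component? yes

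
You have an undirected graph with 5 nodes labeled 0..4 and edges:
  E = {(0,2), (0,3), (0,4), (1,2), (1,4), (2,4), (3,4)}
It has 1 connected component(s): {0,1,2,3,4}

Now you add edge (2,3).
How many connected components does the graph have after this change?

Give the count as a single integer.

Initial component count: 1
Add (2,3): endpoints already in same component. Count unchanged: 1.
New component count: 1

Answer: 1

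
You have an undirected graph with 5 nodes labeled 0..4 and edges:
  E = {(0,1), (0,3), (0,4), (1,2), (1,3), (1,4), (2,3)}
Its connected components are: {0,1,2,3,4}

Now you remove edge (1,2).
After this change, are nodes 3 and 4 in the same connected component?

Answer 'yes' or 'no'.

Answer: yes

Derivation:
Initial components: {0,1,2,3,4}
Removing edge (1,2): not a bridge — component count unchanged at 1.
New components: {0,1,2,3,4}
Are 3 and 4 in the same component? yes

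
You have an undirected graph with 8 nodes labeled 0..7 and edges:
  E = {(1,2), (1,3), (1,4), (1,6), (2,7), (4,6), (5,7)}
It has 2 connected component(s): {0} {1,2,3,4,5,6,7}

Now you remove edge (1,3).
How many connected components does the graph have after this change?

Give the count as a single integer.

Answer: 3

Derivation:
Initial component count: 2
Remove (1,3): it was a bridge. Count increases: 2 -> 3.
  After removal, components: {0} {1,2,4,5,6,7} {3}
New component count: 3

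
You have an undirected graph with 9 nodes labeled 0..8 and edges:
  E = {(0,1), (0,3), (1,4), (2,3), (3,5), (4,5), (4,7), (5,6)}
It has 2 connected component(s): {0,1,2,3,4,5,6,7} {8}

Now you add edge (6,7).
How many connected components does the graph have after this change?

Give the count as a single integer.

Answer: 2

Derivation:
Initial component count: 2
Add (6,7): endpoints already in same component. Count unchanged: 2.
New component count: 2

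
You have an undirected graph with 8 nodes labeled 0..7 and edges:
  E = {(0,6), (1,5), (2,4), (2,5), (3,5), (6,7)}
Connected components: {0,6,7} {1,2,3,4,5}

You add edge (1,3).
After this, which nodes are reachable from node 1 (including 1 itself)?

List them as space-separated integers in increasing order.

Answer: 1 2 3 4 5

Derivation:
Before: nodes reachable from 1: {1,2,3,4,5}
Adding (1,3): both endpoints already in same component. Reachability from 1 unchanged.
After: nodes reachable from 1: {1,2,3,4,5}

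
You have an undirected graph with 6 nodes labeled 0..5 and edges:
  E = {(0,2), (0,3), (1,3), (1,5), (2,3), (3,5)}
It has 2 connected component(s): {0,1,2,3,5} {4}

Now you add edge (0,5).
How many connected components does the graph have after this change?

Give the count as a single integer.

Answer: 2

Derivation:
Initial component count: 2
Add (0,5): endpoints already in same component. Count unchanged: 2.
New component count: 2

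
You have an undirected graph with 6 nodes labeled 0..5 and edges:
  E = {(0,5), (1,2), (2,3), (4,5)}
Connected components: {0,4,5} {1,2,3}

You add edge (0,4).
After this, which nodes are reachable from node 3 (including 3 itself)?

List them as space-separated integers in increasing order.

Before: nodes reachable from 3: {1,2,3}
Adding (0,4): both endpoints already in same component. Reachability from 3 unchanged.
After: nodes reachable from 3: {1,2,3}

Answer: 1 2 3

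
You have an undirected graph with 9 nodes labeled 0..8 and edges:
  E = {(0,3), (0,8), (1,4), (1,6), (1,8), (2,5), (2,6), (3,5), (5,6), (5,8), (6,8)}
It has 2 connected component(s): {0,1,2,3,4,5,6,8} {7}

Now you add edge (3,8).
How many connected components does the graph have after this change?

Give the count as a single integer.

Initial component count: 2
Add (3,8): endpoints already in same component. Count unchanged: 2.
New component count: 2

Answer: 2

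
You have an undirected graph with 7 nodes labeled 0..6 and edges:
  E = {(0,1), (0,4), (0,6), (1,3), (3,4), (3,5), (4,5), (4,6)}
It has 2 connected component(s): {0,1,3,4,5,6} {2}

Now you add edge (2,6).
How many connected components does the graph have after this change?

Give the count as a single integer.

Initial component count: 2
Add (2,6): merges two components. Count decreases: 2 -> 1.
New component count: 1

Answer: 1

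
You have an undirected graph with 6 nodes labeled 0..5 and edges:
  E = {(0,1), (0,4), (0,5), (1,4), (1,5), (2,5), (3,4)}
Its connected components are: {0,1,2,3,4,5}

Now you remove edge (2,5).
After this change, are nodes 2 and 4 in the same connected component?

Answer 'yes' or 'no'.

Initial components: {0,1,2,3,4,5}
Removing edge (2,5): it was a bridge — component count 1 -> 2.
New components: {0,1,3,4,5} {2}
Are 2 and 4 in the same component? no

Answer: no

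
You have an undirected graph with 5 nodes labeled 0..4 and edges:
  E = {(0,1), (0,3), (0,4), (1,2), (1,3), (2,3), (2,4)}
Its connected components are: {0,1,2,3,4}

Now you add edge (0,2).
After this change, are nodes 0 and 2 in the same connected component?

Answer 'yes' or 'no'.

Answer: yes

Derivation:
Initial components: {0,1,2,3,4}
Adding edge (0,2): both already in same component {0,1,2,3,4}. No change.
New components: {0,1,2,3,4}
Are 0 and 2 in the same component? yes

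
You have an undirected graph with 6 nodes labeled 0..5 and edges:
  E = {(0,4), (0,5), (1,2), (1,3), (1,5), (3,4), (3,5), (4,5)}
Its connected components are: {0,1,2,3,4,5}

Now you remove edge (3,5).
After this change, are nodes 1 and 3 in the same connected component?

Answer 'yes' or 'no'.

Initial components: {0,1,2,3,4,5}
Removing edge (3,5): not a bridge — component count unchanged at 1.
New components: {0,1,2,3,4,5}
Are 1 and 3 in the same component? yes

Answer: yes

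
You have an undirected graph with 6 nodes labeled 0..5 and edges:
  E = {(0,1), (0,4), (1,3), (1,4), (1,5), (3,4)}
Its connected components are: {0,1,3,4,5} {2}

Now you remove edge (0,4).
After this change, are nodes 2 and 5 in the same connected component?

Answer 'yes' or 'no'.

Initial components: {0,1,3,4,5} {2}
Removing edge (0,4): not a bridge — component count unchanged at 2.
New components: {0,1,3,4,5} {2}
Are 2 and 5 in the same component? no

Answer: no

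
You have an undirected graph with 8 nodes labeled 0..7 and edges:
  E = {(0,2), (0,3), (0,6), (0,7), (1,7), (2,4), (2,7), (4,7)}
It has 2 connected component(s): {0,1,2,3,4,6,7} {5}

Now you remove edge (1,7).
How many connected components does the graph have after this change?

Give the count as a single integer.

Answer: 3

Derivation:
Initial component count: 2
Remove (1,7): it was a bridge. Count increases: 2 -> 3.
  After removal, components: {0,2,3,4,6,7} {1} {5}
New component count: 3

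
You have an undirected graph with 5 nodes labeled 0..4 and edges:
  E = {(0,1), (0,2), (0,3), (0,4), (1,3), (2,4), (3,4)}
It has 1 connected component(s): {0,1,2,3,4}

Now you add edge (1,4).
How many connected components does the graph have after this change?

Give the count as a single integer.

Initial component count: 1
Add (1,4): endpoints already in same component. Count unchanged: 1.
New component count: 1

Answer: 1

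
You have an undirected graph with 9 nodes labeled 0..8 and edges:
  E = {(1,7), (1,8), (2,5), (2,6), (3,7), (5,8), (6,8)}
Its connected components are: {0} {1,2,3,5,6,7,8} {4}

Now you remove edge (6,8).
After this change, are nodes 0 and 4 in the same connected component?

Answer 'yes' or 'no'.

Answer: no

Derivation:
Initial components: {0} {1,2,3,5,6,7,8} {4}
Removing edge (6,8): not a bridge — component count unchanged at 3.
New components: {0} {1,2,3,5,6,7,8} {4}
Are 0 and 4 in the same component? no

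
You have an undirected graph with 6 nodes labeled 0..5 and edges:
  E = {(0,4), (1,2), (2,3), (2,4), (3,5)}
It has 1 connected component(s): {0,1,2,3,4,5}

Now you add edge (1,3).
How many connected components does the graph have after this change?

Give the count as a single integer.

Answer: 1

Derivation:
Initial component count: 1
Add (1,3): endpoints already in same component. Count unchanged: 1.
New component count: 1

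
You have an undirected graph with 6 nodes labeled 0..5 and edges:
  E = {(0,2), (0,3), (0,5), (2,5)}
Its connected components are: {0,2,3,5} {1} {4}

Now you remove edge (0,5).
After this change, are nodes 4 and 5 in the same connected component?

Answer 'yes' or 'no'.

Initial components: {0,2,3,5} {1} {4}
Removing edge (0,5): not a bridge — component count unchanged at 3.
New components: {0,2,3,5} {1} {4}
Are 4 and 5 in the same component? no

Answer: no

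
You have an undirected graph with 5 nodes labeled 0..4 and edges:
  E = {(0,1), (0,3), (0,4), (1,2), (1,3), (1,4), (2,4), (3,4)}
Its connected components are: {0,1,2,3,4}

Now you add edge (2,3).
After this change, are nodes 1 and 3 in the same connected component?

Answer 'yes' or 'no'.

Initial components: {0,1,2,3,4}
Adding edge (2,3): both already in same component {0,1,2,3,4}. No change.
New components: {0,1,2,3,4}
Are 1 and 3 in the same component? yes

Answer: yes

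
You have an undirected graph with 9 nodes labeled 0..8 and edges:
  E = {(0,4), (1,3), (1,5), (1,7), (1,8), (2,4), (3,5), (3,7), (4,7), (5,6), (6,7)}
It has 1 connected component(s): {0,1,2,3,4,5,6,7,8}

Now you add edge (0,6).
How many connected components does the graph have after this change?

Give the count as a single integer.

Initial component count: 1
Add (0,6): endpoints already in same component. Count unchanged: 1.
New component count: 1

Answer: 1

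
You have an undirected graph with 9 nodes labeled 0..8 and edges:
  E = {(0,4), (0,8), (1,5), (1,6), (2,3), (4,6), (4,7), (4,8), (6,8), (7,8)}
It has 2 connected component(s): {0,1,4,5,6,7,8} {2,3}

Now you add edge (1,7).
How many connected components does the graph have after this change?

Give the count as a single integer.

Initial component count: 2
Add (1,7): endpoints already in same component. Count unchanged: 2.
New component count: 2

Answer: 2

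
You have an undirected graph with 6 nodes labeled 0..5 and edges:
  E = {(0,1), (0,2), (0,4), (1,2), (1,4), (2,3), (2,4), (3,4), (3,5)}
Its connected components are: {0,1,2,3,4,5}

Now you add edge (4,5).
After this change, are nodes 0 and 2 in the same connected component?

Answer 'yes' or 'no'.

Initial components: {0,1,2,3,4,5}
Adding edge (4,5): both already in same component {0,1,2,3,4,5}. No change.
New components: {0,1,2,3,4,5}
Are 0 and 2 in the same component? yes

Answer: yes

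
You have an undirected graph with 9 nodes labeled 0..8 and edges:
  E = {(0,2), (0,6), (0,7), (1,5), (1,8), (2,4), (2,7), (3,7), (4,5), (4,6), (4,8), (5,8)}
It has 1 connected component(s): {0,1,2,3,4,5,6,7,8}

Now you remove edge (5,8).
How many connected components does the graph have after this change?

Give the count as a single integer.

Answer: 1

Derivation:
Initial component count: 1
Remove (5,8): not a bridge. Count unchanged: 1.
  After removal, components: {0,1,2,3,4,5,6,7,8}
New component count: 1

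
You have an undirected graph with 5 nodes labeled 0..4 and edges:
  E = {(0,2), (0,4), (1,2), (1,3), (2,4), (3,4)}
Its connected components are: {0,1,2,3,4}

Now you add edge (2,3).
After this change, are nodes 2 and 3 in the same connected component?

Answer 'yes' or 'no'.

Initial components: {0,1,2,3,4}
Adding edge (2,3): both already in same component {0,1,2,3,4}. No change.
New components: {0,1,2,3,4}
Are 2 and 3 in the same component? yes

Answer: yes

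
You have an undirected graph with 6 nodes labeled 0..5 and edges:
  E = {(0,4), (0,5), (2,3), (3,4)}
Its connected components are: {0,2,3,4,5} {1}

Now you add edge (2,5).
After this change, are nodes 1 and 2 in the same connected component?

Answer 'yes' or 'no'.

Answer: no

Derivation:
Initial components: {0,2,3,4,5} {1}
Adding edge (2,5): both already in same component {0,2,3,4,5}. No change.
New components: {0,2,3,4,5} {1}
Are 1 and 2 in the same component? no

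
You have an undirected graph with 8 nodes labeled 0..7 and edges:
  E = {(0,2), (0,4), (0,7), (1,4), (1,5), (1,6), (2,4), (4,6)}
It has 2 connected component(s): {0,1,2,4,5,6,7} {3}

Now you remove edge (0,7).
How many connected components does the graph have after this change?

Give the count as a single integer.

Answer: 3

Derivation:
Initial component count: 2
Remove (0,7): it was a bridge. Count increases: 2 -> 3.
  After removal, components: {0,1,2,4,5,6} {3} {7}
New component count: 3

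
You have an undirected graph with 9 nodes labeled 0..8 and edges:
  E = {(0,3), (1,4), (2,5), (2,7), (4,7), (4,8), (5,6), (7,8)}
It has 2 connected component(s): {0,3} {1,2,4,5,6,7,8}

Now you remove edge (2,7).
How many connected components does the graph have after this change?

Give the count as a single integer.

Initial component count: 2
Remove (2,7): it was a bridge. Count increases: 2 -> 3.
  After removal, components: {0,3} {1,4,7,8} {2,5,6}
New component count: 3

Answer: 3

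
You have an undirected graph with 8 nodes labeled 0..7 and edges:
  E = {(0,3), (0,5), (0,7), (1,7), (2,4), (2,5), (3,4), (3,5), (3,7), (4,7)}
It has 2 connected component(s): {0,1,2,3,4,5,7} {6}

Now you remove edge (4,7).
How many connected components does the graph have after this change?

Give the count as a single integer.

Answer: 2

Derivation:
Initial component count: 2
Remove (4,7): not a bridge. Count unchanged: 2.
  After removal, components: {0,1,2,3,4,5,7} {6}
New component count: 2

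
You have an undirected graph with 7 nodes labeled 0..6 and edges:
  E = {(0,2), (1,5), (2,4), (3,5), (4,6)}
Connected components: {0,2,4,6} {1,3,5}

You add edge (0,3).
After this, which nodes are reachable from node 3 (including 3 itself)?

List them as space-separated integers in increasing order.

Before: nodes reachable from 3: {1,3,5}
Adding (0,3): merges 3's component with another. Reachability grows.
After: nodes reachable from 3: {0,1,2,3,4,5,6}

Answer: 0 1 2 3 4 5 6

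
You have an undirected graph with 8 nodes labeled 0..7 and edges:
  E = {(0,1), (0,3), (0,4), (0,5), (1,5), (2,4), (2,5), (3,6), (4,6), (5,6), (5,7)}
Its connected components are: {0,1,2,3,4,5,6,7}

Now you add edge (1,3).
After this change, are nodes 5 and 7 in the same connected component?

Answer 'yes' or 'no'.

Answer: yes

Derivation:
Initial components: {0,1,2,3,4,5,6,7}
Adding edge (1,3): both already in same component {0,1,2,3,4,5,6,7}. No change.
New components: {0,1,2,3,4,5,6,7}
Are 5 and 7 in the same component? yes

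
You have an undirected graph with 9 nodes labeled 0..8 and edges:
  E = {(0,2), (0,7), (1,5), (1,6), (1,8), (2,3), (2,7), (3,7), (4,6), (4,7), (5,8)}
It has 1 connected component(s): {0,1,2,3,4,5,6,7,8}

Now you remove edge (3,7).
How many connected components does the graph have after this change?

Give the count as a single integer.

Initial component count: 1
Remove (3,7): not a bridge. Count unchanged: 1.
  After removal, components: {0,1,2,3,4,5,6,7,8}
New component count: 1

Answer: 1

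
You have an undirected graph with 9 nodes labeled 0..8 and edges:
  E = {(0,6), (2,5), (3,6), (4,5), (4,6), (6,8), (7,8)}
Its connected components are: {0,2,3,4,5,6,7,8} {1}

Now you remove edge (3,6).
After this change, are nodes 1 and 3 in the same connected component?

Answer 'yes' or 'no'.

Answer: no

Derivation:
Initial components: {0,2,3,4,5,6,7,8} {1}
Removing edge (3,6): it was a bridge — component count 2 -> 3.
New components: {0,2,4,5,6,7,8} {1} {3}
Are 1 and 3 in the same component? no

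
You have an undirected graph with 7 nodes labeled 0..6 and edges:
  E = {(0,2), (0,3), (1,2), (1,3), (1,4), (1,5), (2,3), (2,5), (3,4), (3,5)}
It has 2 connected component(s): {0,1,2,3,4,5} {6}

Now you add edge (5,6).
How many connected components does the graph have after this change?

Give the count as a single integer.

Answer: 1

Derivation:
Initial component count: 2
Add (5,6): merges two components. Count decreases: 2 -> 1.
New component count: 1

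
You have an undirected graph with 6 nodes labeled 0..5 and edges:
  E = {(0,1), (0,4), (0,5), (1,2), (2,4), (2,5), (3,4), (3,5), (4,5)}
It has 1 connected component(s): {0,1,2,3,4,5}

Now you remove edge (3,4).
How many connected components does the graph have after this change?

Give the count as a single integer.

Answer: 1

Derivation:
Initial component count: 1
Remove (3,4): not a bridge. Count unchanged: 1.
  After removal, components: {0,1,2,3,4,5}
New component count: 1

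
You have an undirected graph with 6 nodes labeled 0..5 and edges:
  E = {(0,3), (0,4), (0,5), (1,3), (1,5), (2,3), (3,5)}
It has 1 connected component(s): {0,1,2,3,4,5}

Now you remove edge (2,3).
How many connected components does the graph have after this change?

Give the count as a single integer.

Initial component count: 1
Remove (2,3): it was a bridge. Count increases: 1 -> 2.
  After removal, components: {0,1,3,4,5} {2}
New component count: 2

Answer: 2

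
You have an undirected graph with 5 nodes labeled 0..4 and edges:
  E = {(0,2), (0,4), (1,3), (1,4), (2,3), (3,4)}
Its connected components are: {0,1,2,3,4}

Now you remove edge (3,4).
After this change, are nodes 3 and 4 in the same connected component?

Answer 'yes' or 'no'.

Answer: yes

Derivation:
Initial components: {0,1,2,3,4}
Removing edge (3,4): not a bridge — component count unchanged at 1.
New components: {0,1,2,3,4}
Are 3 and 4 in the same component? yes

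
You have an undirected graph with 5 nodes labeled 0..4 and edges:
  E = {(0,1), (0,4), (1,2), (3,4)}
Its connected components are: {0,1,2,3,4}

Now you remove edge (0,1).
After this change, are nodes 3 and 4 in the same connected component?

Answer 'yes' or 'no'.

Answer: yes

Derivation:
Initial components: {0,1,2,3,4}
Removing edge (0,1): it was a bridge — component count 1 -> 2.
New components: {0,3,4} {1,2}
Are 3 and 4 in the same component? yes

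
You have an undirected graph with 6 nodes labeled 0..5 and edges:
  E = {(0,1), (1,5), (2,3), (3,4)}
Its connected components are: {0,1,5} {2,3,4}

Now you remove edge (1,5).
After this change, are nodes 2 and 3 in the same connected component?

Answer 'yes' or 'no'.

Initial components: {0,1,5} {2,3,4}
Removing edge (1,5): it was a bridge — component count 2 -> 3.
New components: {0,1} {2,3,4} {5}
Are 2 and 3 in the same component? yes

Answer: yes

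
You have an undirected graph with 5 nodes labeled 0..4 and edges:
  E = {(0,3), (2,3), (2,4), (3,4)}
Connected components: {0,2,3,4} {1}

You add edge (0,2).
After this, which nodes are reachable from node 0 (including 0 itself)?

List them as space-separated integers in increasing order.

Answer: 0 2 3 4

Derivation:
Before: nodes reachable from 0: {0,2,3,4}
Adding (0,2): both endpoints already in same component. Reachability from 0 unchanged.
After: nodes reachable from 0: {0,2,3,4}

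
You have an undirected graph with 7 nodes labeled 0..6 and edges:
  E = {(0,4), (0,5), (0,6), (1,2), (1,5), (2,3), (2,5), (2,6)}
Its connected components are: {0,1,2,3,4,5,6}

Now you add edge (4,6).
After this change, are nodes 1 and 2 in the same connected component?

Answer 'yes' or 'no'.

Initial components: {0,1,2,3,4,5,6}
Adding edge (4,6): both already in same component {0,1,2,3,4,5,6}. No change.
New components: {0,1,2,3,4,5,6}
Are 1 and 2 in the same component? yes

Answer: yes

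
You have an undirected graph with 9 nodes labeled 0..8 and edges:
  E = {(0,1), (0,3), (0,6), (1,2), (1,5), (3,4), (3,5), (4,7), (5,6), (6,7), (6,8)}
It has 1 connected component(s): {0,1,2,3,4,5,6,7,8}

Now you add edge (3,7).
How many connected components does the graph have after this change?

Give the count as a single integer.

Initial component count: 1
Add (3,7): endpoints already in same component. Count unchanged: 1.
New component count: 1

Answer: 1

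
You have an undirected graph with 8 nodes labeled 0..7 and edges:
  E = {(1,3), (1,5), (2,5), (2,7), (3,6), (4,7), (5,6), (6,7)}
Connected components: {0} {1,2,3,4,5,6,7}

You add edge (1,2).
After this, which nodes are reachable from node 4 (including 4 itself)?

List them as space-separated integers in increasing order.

Answer: 1 2 3 4 5 6 7

Derivation:
Before: nodes reachable from 4: {1,2,3,4,5,6,7}
Adding (1,2): both endpoints already in same component. Reachability from 4 unchanged.
After: nodes reachable from 4: {1,2,3,4,5,6,7}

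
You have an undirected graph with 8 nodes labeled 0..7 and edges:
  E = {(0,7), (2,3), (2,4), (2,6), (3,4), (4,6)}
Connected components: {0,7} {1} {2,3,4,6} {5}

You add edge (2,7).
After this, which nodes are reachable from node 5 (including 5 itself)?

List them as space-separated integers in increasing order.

Answer: 5

Derivation:
Before: nodes reachable from 5: {5}
Adding (2,7): merges two components, but neither contains 5. Reachability from 5 unchanged.
After: nodes reachable from 5: {5}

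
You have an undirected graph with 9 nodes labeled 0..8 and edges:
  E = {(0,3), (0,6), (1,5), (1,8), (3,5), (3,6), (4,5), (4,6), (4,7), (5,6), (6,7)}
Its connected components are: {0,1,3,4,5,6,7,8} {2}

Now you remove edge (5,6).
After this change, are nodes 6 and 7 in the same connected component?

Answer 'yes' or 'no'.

Initial components: {0,1,3,4,5,6,7,8} {2}
Removing edge (5,6): not a bridge — component count unchanged at 2.
New components: {0,1,3,4,5,6,7,8} {2}
Are 6 and 7 in the same component? yes

Answer: yes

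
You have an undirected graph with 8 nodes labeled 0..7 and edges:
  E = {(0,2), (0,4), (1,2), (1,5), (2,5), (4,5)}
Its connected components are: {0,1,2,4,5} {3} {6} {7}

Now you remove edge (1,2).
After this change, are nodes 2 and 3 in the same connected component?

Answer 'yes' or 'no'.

Initial components: {0,1,2,4,5} {3} {6} {7}
Removing edge (1,2): not a bridge — component count unchanged at 4.
New components: {0,1,2,4,5} {3} {6} {7}
Are 2 and 3 in the same component? no

Answer: no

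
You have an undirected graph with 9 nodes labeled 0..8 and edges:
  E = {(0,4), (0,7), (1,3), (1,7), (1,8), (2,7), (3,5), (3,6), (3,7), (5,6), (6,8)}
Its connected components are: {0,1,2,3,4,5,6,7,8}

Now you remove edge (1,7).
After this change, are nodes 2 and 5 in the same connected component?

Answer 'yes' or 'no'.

Initial components: {0,1,2,3,4,5,6,7,8}
Removing edge (1,7): not a bridge — component count unchanged at 1.
New components: {0,1,2,3,4,5,6,7,8}
Are 2 and 5 in the same component? yes

Answer: yes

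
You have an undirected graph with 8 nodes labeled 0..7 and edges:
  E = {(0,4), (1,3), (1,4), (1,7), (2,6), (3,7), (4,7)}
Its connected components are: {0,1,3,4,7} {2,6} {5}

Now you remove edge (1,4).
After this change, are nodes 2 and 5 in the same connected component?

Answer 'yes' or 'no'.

Initial components: {0,1,3,4,7} {2,6} {5}
Removing edge (1,4): not a bridge — component count unchanged at 3.
New components: {0,1,3,4,7} {2,6} {5}
Are 2 and 5 in the same component? no

Answer: no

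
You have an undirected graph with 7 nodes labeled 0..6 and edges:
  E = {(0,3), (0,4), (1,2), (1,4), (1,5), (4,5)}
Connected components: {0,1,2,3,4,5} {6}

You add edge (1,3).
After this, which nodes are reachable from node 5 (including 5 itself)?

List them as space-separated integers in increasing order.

Before: nodes reachable from 5: {0,1,2,3,4,5}
Adding (1,3): both endpoints already in same component. Reachability from 5 unchanged.
After: nodes reachable from 5: {0,1,2,3,4,5}

Answer: 0 1 2 3 4 5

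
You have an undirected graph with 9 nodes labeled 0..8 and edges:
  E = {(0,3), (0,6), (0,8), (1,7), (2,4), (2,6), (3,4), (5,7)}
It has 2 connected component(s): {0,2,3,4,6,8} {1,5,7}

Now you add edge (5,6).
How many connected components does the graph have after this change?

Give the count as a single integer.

Initial component count: 2
Add (5,6): merges two components. Count decreases: 2 -> 1.
New component count: 1

Answer: 1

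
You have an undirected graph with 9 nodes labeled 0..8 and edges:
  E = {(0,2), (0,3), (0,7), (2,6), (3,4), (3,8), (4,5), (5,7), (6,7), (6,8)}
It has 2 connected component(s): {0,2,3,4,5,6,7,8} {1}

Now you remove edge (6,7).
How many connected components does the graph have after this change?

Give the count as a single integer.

Initial component count: 2
Remove (6,7): not a bridge. Count unchanged: 2.
  After removal, components: {0,2,3,4,5,6,7,8} {1}
New component count: 2

Answer: 2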